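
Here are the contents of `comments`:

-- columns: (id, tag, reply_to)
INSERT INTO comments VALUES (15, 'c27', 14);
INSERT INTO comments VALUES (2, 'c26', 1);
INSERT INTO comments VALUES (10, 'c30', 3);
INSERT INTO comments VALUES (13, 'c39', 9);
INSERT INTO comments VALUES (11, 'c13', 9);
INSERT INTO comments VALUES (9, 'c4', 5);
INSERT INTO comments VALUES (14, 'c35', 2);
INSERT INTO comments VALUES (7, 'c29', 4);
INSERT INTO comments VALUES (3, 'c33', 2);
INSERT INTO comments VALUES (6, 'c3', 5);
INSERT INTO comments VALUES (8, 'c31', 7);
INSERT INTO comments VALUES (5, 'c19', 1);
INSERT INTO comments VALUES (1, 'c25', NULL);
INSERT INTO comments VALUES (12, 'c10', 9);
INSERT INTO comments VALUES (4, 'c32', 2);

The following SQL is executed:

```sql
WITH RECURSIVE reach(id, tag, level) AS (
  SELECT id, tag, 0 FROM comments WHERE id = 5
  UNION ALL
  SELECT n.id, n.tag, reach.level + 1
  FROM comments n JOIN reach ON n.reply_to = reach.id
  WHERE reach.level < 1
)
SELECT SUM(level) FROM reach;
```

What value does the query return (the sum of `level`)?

2

Base: id=5 (c19) at level 0.
Iteration 1: rows with reply_to in {5} -> c3 (id 6, level 1), c4 (id 9, level 1).
Iteration 2: level < 1 fails for all current rows; recursion stops.
SUM(level) = 0 + 1 + 1 = 2.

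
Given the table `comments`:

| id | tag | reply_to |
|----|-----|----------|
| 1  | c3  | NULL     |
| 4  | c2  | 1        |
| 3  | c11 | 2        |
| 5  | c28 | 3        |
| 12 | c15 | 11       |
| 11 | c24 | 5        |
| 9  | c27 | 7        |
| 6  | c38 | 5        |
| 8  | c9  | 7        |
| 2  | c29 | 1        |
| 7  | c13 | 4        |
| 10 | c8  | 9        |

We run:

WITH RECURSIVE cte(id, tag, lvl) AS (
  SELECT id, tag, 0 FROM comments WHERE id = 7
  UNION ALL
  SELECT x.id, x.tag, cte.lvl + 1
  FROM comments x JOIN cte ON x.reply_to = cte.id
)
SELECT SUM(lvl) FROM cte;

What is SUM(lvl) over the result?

Base: id=7 (c13) at lvl 0.
Iteration 1: rows with reply_to in {7} -> c9 (id 8, lvl 1), c27 (id 9, lvl 1).
Iteration 2: rows with reply_to in {8,9} -> c8 (id 10, lvl 2).
Iteration 3: no rows with reply_to in {10}; recursion stops.
SUM(lvl) = 0 + 1 + 1 + 2 = 4.

4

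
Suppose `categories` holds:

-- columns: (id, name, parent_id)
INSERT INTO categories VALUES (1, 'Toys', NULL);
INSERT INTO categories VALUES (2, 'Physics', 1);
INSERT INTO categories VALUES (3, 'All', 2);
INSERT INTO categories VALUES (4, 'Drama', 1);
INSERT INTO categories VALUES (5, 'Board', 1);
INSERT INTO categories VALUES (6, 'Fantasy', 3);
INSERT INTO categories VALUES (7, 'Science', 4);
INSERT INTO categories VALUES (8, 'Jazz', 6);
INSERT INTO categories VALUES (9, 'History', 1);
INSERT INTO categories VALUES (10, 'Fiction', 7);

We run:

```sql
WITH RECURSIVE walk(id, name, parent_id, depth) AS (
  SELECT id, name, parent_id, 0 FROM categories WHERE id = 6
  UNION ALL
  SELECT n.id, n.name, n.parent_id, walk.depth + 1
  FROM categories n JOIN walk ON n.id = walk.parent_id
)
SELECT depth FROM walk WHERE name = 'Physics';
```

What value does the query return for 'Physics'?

Base: id=6 (Fantasy), parent_id=3, depth 0.
Iteration 1: join on id=3 -> All (id 3, parent_id=2, depth 1).
Iteration 2: join on id=2 -> Physics (id 2, parent_id=1, depth 2).
Iteration 3: join on id=1 -> Toys (id 1, parent_id=NULL, depth 3).
Iteration 4: parent_id is NULL; no match; recursion stops.

2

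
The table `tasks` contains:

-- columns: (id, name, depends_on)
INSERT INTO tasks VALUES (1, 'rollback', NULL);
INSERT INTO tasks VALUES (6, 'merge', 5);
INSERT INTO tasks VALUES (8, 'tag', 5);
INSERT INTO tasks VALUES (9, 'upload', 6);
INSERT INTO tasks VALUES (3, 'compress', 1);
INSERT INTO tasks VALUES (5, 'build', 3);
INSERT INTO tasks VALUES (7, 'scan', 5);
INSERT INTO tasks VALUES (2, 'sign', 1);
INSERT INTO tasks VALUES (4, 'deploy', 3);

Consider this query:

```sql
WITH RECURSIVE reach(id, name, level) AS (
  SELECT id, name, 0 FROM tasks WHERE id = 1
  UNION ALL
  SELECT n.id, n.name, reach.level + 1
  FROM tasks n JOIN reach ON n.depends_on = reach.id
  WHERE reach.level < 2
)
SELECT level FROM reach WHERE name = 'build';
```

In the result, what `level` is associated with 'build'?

2

Base: id=1 (rollback) at level 0.
Iteration 1: rows with depends_on in {1} -> sign (id 2, level 1), compress (id 3, level 1).
Iteration 2: rows with depends_on in {2,3} -> deploy (id 4, level 2), build (id 5, level 2).
Iteration 3: level < 2 fails for all current rows; recursion stops.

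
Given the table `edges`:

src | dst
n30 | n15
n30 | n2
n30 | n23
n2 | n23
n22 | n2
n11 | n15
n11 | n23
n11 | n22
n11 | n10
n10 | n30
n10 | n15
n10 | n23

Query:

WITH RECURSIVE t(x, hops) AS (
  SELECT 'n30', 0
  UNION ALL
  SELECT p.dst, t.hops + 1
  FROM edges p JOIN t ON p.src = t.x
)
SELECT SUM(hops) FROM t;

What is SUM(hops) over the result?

5

Base: (n30, hops=0).
Iteration 1: edges from {n30} -> (n15, hops=1), (n2, hops=1), (n23, hops=1).
Iteration 2: edges from {n15,n2,n23} -> (n23, hops=2).
Iteration 3: no outgoing edges from {n23}; recursion stops.
SUM(hops) = 0 + 1 + 1 + 1 + 2 = 5.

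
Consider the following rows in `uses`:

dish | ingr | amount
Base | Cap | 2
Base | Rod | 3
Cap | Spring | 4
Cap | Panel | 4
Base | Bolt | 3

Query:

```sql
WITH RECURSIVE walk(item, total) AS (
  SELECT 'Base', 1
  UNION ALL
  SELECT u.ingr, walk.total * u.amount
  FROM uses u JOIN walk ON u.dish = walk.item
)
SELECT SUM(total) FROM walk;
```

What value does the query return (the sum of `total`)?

25

Base: (Base, total=1).
Iteration 1: components of {Base} -> Bolt = 1*3 = 3, Cap = 1*2 = 2, Rod = 1*3 = 3.
Iteration 2: components of {Bolt,Cap,Rod} -> Panel = 2*4 = 8, Spring = 2*4 = 8.
Iteration 3: no further components; recursion stops.
SUM(total) = 1 + 2 + 3 + 3 + 8 + 8 = 25.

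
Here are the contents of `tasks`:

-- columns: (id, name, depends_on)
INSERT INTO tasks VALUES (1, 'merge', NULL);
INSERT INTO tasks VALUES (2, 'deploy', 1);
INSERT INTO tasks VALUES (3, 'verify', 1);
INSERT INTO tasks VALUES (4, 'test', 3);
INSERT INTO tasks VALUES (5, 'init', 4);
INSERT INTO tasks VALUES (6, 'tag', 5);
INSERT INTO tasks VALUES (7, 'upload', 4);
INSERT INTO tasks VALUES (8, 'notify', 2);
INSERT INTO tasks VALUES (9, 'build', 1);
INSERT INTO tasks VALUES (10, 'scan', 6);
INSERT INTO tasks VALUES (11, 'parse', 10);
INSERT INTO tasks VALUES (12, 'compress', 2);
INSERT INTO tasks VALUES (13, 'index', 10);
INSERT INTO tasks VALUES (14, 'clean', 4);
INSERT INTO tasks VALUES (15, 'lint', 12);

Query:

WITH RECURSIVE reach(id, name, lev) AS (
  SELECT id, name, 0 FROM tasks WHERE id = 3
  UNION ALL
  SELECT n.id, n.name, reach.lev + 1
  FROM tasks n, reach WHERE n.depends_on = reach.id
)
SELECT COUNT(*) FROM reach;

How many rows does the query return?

9

Base: id=3 (verify) at lev 0.
Iteration 1: rows with depends_on in {3} -> test (id 4, lev 1).
Iteration 2: rows with depends_on in {4} -> init (id 5, lev 2), upload (id 7, lev 2), clean (id 14, lev 2).
Iteration 3: rows with depends_on in {5,7,14} -> tag (id 6, lev 3).
Iteration 4: rows with depends_on in {6} -> scan (id 10, lev 4).
Iteration 5: rows with depends_on in {10} -> parse (id 11, lev 5), index (id 13, lev 5).
Iteration 6: no rows with depends_on in {11,13}; recursion stops.
Total rows emitted: 9.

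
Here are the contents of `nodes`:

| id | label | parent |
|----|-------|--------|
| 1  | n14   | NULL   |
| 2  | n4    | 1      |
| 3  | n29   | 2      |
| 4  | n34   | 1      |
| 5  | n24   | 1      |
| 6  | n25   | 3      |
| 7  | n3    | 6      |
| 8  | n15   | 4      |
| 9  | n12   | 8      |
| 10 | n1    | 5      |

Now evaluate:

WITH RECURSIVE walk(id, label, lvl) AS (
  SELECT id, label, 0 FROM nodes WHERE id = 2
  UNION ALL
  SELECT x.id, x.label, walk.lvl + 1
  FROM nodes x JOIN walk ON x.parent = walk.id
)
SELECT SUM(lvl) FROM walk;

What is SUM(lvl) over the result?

Base: id=2 (n4) at lvl 0.
Iteration 1: rows with parent in {2} -> n29 (id 3, lvl 1).
Iteration 2: rows with parent in {3} -> n25 (id 6, lvl 2).
Iteration 3: rows with parent in {6} -> n3 (id 7, lvl 3).
Iteration 4: no rows with parent in {7}; recursion stops.
SUM(lvl) = 0 + 1 + 2 + 3 = 6.

6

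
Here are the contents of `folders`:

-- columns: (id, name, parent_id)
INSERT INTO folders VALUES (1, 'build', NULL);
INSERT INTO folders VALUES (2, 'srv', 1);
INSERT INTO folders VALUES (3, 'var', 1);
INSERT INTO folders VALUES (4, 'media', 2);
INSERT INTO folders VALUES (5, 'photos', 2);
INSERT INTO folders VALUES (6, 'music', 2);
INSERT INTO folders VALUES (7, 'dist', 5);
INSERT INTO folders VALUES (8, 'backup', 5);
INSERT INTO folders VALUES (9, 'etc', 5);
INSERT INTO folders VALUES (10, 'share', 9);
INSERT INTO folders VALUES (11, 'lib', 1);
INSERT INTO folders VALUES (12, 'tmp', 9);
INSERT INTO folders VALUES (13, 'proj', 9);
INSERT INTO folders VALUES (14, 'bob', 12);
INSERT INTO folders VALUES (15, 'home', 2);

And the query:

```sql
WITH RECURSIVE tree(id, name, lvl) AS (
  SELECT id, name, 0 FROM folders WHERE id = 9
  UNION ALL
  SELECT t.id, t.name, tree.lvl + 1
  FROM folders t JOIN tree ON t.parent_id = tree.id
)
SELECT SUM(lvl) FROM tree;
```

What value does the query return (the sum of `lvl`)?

5

Base: id=9 (etc) at lvl 0.
Iteration 1: rows with parent_id in {9} -> share (id 10, lvl 1), tmp (id 12, lvl 1), proj (id 13, lvl 1).
Iteration 2: rows with parent_id in {10,12,13} -> bob (id 14, lvl 2).
Iteration 3: no rows with parent_id in {14}; recursion stops.
SUM(lvl) = 0 + 1 + 1 + 1 + 2 = 5.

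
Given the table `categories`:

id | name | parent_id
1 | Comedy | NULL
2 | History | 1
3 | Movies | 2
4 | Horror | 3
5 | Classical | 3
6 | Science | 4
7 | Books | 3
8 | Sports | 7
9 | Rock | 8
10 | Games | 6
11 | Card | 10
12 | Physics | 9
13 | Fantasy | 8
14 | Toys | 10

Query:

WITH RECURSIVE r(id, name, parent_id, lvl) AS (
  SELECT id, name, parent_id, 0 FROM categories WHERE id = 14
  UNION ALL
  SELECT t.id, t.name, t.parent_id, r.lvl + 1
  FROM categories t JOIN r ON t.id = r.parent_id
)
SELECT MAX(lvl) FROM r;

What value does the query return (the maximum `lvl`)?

Base: id=14 (Toys), parent_id=10, lvl 0.
Iteration 1: join on id=10 -> Games (id 10, parent_id=6, lvl 1).
Iteration 2: join on id=6 -> Science (id 6, parent_id=4, lvl 2).
Iteration 3: join on id=4 -> Horror (id 4, parent_id=3, lvl 3).
Iteration 4: join on id=3 -> Movies (id 3, parent_id=2, lvl 4).
Iteration 5: join on id=2 -> History (id 2, parent_id=1, lvl 5).
Iteration 6: join on id=1 -> Comedy (id 1, parent_id=NULL, lvl 6).
Iteration 7: parent_id is NULL; no match; recursion stops.
lvl values: 0, 1, 2, 3, 4, 5, 6; the maximum is 6.

6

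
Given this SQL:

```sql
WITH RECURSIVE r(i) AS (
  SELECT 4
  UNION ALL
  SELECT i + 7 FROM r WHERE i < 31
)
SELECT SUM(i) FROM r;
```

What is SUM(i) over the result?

90

Base: i=4.
Iteration 1: 4 < 31 holds -> i = 4 + 7 = 11.
Iteration 2: 11 < 31 holds -> i = 11 + 7 = 18.
Iteration 3: 18 < 31 holds -> i = 18 + 7 = 25.
Iteration 4: 25 < 31 holds -> i = 25 + 7 = 32.
Iteration 5: 32 < 31 fails; recursion stops.
SUM(i) = 4 + 11 + 18 + 25 + 32 = 90.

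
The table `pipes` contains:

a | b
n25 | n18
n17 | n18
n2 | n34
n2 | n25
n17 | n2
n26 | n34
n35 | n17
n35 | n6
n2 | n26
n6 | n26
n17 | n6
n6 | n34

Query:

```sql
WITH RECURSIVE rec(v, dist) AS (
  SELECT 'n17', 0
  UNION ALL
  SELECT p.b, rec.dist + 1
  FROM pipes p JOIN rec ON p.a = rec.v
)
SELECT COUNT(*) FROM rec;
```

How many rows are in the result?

12

Base: (n17, dist=0).
Iteration 1: edges from {n17} -> (n18, dist=1), (n2, dist=1), (n6, dist=1).
Iteration 2: edges from {n18,n2,n6} -> (n25, dist=2), (n26, dist=2) x2, (n34, dist=2) x2. [UNION ALL keeps all 5 new rows, including repeats]
Iteration 3: edges from {n25,n26,n34} -> (n18, dist=3), (n34, dist=3) x2. [UNION ALL keeps all 3 new rows, including repeats]
Iteration 4: no outgoing edges from {n18,n34}; recursion stops.
Total rows emitted: 12.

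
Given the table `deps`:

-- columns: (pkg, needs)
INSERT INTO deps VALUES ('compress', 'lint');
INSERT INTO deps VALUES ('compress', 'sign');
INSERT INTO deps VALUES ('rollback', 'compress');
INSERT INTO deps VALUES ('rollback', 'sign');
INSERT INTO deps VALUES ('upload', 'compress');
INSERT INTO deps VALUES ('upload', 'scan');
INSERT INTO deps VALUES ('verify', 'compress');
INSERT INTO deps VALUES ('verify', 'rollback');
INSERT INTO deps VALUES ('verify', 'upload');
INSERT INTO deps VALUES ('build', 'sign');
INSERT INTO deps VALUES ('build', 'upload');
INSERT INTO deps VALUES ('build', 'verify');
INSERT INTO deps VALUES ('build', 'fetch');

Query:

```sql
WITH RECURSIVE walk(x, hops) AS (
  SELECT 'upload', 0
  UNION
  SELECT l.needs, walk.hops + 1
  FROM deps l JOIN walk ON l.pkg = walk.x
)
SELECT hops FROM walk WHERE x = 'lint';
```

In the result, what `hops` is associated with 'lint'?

Base: (upload, hops=0).
Iteration 1: edges from {upload} -> (compress, hops=1), (scan, hops=1).
Iteration 2: edges from {compress,scan} -> (lint, hops=2), (sign, hops=2).
Iteration 3: no outgoing edges from {lint,sign}; recursion stops.

2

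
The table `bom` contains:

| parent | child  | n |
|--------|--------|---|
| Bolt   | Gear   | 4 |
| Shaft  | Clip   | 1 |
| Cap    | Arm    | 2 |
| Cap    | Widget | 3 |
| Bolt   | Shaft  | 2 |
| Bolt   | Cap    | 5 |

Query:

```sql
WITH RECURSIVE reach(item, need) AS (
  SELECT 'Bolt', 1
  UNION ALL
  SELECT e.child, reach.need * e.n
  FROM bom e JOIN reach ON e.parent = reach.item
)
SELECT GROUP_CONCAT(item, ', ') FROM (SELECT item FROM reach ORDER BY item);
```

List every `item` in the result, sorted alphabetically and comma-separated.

Base: (Bolt, need=1).
Iteration 1: components of {Bolt} -> Cap = 1*5 = 5, Gear = 1*4 = 4, Shaft = 1*2 = 2.
Iteration 2: components of {Cap,Gear,Shaft} -> Arm = 5*2 = 10, Clip = 2*1 = 2, Widget = 5*3 = 15.
Iteration 3: no further components; recursion stops.

Arm, Bolt, Cap, Clip, Gear, Shaft, Widget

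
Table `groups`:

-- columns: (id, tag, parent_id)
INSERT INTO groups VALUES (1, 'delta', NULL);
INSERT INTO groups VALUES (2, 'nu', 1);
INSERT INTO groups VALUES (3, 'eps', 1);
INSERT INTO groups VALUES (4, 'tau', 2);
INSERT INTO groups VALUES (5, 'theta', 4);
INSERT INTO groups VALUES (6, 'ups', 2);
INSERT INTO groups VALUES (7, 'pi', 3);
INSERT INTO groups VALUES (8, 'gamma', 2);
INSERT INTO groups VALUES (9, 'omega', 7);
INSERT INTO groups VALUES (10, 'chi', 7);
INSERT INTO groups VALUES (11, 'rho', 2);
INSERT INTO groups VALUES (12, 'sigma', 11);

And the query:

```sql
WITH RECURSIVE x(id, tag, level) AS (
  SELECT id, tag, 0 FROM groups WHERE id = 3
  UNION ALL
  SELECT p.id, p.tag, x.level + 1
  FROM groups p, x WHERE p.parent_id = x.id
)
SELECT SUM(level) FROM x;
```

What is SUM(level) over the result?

Base: id=3 (eps) at level 0.
Iteration 1: rows with parent_id in {3} -> pi (id 7, level 1).
Iteration 2: rows with parent_id in {7} -> omega (id 9, level 2), chi (id 10, level 2).
Iteration 3: no rows with parent_id in {9,10}; recursion stops.
SUM(level) = 0 + 1 + 2 + 2 = 5.

5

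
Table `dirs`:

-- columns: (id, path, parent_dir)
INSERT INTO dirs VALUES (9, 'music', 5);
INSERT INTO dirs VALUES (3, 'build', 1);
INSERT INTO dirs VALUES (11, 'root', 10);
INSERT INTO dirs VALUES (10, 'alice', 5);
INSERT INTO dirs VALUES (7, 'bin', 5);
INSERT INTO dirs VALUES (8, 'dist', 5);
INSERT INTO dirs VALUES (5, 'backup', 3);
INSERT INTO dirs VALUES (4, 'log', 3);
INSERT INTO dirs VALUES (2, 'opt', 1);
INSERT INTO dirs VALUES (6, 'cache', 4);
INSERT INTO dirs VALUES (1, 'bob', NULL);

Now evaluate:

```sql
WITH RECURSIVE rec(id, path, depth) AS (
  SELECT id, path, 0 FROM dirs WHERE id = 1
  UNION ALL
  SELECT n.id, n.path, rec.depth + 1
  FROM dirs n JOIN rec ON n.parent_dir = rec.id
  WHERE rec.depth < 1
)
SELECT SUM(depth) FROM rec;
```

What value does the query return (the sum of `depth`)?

Base: id=1 (bob) at depth 0.
Iteration 1: rows with parent_dir in {1} -> opt (id 2, depth 1), build (id 3, depth 1).
Iteration 2: depth < 1 fails for all current rows; recursion stops.
SUM(depth) = 0 + 1 + 1 = 2.

2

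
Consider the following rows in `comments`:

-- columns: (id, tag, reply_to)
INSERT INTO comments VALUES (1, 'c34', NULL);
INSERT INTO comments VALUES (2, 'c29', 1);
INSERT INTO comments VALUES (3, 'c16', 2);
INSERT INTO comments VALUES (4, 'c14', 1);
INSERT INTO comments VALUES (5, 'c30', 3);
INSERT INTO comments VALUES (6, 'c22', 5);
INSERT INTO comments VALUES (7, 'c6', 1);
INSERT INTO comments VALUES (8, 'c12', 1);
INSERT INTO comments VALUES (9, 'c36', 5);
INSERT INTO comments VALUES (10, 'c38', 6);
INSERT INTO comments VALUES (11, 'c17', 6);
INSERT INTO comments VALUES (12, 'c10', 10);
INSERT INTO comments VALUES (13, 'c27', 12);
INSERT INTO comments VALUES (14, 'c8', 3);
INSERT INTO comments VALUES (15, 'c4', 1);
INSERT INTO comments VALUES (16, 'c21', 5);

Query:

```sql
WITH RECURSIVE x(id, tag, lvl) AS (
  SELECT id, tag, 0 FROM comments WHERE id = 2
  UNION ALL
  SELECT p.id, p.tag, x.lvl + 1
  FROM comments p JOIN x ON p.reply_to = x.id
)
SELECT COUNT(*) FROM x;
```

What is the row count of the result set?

Base: id=2 (c29) at lvl 0.
Iteration 1: rows with reply_to in {2} -> c16 (id 3, lvl 1).
Iteration 2: rows with reply_to in {3} -> c30 (id 5, lvl 2), c8 (id 14, lvl 2).
Iteration 3: rows with reply_to in {5,14} -> c22 (id 6, lvl 3), c36 (id 9, lvl 3), c21 (id 16, lvl 3).
Iteration 4: rows with reply_to in {6,9,16} -> c38 (id 10, lvl 4), c17 (id 11, lvl 4).
Iteration 5: rows with reply_to in {10,11} -> c10 (id 12, lvl 5).
Iteration 6: rows with reply_to in {12} -> c27 (id 13, lvl 6).
Iteration 7: no rows with reply_to in {13}; recursion stops.
Total rows emitted: 11.

11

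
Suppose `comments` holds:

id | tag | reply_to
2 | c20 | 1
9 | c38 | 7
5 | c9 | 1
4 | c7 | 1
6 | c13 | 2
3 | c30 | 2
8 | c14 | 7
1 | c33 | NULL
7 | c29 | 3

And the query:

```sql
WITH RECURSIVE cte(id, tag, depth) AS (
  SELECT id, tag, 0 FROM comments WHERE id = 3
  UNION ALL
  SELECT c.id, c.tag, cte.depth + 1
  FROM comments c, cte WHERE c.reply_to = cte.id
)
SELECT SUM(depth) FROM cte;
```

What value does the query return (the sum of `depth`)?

5

Base: id=3 (c30) at depth 0.
Iteration 1: rows with reply_to in {3} -> c29 (id 7, depth 1).
Iteration 2: rows with reply_to in {7} -> c14 (id 8, depth 2), c38 (id 9, depth 2).
Iteration 3: no rows with reply_to in {8,9}; recursion stops.
SUM(depth) = 0 + 1 + 2 + 2 = 5.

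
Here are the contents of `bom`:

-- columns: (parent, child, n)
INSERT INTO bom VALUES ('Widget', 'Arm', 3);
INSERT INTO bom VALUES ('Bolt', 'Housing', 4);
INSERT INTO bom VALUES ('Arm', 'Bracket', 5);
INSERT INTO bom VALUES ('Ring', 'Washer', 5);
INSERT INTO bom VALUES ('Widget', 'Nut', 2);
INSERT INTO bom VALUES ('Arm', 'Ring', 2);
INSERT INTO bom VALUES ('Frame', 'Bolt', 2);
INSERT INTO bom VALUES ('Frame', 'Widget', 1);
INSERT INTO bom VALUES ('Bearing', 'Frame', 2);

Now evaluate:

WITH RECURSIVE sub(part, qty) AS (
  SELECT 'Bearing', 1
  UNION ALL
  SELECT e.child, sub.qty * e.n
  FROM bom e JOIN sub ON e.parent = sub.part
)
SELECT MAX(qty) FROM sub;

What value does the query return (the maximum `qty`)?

Base: (Bearing, qty=1).
Iteration 1: components of {Bearing} -> Frame = 1*2 = 2.
Iteration 2: components of {Frame} -> Bolt = 2*2 = 4, Widget = 2*1 = 2.
Iteration 3: components of {Bolt,Widget} -> Arm = 2*3 = 6, Housing = 4*4 = 16, Nut = 2*2 = 4.
Iteration 4: components of {Arm,Housing,Nut} -> Bracket = 6*5 = 30, Ring = 6*2 = 12.
Iteration 5: components of {Bracket,Ring} -> Washer = 12*5 = 60.
Iteration 6: no further components; recursion stops.
qty values: 1, 2, 2, 4, 6, 4, 16, 12, 30, 60; the maximum is 60.

60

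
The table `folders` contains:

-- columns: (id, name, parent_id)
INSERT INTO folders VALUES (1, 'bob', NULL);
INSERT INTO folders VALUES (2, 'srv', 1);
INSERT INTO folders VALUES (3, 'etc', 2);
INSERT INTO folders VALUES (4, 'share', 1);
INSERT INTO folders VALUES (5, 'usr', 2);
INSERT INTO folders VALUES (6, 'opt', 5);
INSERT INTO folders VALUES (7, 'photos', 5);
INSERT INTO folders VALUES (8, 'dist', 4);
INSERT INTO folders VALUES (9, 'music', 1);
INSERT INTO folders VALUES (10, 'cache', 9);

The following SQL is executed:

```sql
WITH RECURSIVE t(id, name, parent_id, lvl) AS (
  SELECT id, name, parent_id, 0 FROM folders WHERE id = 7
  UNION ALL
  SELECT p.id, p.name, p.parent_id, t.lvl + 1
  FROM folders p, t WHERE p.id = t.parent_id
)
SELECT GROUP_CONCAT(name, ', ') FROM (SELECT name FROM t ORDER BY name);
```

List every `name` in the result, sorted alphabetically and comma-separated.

bob, photos, srv, usr

Base: id=7 (photos), parent_id=5, lvl 0.
Iteration 1: join on id=5 -> usr (id 5, parent_id=2, lvl 1).
Iteration 2: join on id=2 -> srv (id 2, parent_id=1, lvl 2).
Iteration 3: join on id=1 -> bob (id 1, parent_id=NULL, lvl 3).
Iteration 4: parent_id is NULL; no match; recursion stops.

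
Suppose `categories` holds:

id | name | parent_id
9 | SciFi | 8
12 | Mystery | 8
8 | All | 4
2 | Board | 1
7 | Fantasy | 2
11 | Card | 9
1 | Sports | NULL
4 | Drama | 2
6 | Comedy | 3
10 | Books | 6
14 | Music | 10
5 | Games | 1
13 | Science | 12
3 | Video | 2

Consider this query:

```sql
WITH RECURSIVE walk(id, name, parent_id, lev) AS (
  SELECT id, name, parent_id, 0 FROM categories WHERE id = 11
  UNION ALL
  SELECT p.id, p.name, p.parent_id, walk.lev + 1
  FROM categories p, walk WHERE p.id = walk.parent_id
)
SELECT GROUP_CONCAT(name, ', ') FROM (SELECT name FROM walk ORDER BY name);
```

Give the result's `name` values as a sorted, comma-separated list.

Base: id=11 (Card), parent_id=9, lev 0.
Iteration 1: join on id=9 -> SciFi (id 9, parent_id=8, lev 1).
Iteration 2: join on id=8 -> All (id 8, parent_id=4, lev 2).
Iteration 3: join on id=4 -> Drama (id 4, parent_id=2, lev 3).
Iteration 4: join on id=2 -> Board (id 2, parent_id=1, lev 4).
Iteration 5: join on id=1 -> Sports (id 1, parent_id=NULL, lev 5).
Iteration 6: parent_id is NULL; no match; recursion stops.

All, Board, Card, Drama, SciFi, Sports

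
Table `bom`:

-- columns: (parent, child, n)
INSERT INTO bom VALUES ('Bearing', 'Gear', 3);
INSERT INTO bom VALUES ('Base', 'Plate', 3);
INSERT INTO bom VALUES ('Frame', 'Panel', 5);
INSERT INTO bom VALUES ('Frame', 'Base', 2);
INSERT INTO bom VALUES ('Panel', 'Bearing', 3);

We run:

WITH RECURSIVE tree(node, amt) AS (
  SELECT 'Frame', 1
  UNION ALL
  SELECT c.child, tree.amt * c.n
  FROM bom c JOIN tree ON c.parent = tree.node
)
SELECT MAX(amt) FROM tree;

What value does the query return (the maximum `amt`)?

Base: (Frame, amt=1).
Iteration 1: components of {Frame} -> Base = 1*2 = 2, Panel = 1*5 = 5.
Iteration 2: components of {Base,Panel} -> Bearing = 5*3 = 15, Plate = 2*3 = 6.
Iteration 3: components of {Bearing,Plate} -> Gear = 15*3 = 45.
Iteration 4: no further components; recursion stops.
amt values: 1, 5, 2, 15, 6, 45; the maximum is 45.

45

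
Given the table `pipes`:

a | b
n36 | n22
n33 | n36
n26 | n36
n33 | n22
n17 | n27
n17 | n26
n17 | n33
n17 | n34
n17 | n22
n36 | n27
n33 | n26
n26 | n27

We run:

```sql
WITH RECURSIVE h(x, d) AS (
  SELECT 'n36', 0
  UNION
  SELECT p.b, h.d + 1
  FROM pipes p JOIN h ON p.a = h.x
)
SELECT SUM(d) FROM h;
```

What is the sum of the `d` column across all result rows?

Base: (n36, d=0).
Iteration 1: edges from {n36} -> (n22, d=1), (n27, d=1).
Iteration 2: no outgoing edges from {n22,n27}; recursion stops.
SUM(d) = 0 + 1 + 1 = 2.

2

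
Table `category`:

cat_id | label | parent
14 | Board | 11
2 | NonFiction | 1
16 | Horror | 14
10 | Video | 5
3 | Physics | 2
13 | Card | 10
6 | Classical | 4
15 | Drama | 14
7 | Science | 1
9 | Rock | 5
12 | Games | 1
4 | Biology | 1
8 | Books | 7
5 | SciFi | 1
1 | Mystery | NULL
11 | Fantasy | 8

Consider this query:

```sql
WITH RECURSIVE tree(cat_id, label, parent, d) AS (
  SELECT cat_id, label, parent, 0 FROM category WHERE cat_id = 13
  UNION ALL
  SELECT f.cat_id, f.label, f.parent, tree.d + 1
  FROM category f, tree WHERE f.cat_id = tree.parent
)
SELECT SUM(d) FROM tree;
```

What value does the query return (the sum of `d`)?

6

Base: cat_id=13 (Card), parent=10, d 0.
Iteration 1: join on cat_id=10 -> Video (id 10, parent=5, d 1).
Iteration 2: join on cat_id=5 -> SciFi (id 5, parent=1, d 2).
Iteration 3: join on cat_id=1 -> Mystery (id 1, parent=NULL, d 3).
Iteration 4: parent is NULL; no match; recursion stops.
SUM(d) = 0 + 1 + 2 + 3 = 6.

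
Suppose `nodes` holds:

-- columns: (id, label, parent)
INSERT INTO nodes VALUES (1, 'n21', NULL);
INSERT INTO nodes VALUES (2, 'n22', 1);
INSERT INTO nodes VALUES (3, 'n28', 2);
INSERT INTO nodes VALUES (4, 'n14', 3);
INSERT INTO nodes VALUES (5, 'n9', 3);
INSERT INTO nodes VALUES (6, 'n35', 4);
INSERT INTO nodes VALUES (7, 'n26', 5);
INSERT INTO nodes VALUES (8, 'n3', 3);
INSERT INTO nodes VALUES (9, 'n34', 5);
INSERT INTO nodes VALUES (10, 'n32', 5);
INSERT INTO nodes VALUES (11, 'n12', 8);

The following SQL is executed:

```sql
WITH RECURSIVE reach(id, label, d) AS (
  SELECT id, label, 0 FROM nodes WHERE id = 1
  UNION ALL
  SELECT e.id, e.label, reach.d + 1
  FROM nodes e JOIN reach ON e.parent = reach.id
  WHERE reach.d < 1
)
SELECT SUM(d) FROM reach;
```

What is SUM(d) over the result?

1

Base: id=1 (n21) at d 0.
Iteration 1: rows with parent in {1} -> n22 (id 2, d 1).
Iteration 2: d < 1 fails for all current rows; recursion stops.
SUM(d) = 0 + 1 = 1.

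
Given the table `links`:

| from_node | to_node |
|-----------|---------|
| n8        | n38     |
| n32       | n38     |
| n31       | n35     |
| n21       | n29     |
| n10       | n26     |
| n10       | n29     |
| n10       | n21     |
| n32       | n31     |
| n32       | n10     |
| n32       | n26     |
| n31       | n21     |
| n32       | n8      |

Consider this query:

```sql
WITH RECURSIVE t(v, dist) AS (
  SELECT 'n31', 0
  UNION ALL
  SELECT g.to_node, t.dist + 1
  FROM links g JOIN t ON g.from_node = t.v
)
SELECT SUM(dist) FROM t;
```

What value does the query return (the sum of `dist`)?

4

Base: (n31, dist=0).
Iteration 1: edges from {n31} -> (n21, dist=1), (n35, dist=1).
Iteration 2: edges from {n21,n35} -> (n29, dist=2).
Iteration 3: no outgoing edges from {n29}; recursion stops.
SUM(dist) = 0 + 1 + 1 + 2 = 4.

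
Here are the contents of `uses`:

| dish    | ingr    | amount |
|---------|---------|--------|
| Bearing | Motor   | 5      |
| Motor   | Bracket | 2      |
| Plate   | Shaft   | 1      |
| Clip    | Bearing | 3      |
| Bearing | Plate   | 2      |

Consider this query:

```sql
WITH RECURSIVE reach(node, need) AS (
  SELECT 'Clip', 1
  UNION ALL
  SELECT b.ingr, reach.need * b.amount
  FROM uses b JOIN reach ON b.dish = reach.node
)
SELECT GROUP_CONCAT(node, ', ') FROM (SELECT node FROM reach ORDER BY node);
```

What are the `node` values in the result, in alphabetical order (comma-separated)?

Base: (Clip, need=1).
Iteration 1: components of {Clip} -> Bearing = 1*3 = 3.
Iteration 2: components of {Bearing} -> Motor = 3*5 = 15, Plate = 3*2 = 6.
Iteration 3: components of {Motor,Plate} -> Bracket = 15*2 = 30, Shaft = 6*1 = 6.
Iteration 4: no further components; recursion stops.

Bearing, Bracket, Clip, Motor, Plate, Shaft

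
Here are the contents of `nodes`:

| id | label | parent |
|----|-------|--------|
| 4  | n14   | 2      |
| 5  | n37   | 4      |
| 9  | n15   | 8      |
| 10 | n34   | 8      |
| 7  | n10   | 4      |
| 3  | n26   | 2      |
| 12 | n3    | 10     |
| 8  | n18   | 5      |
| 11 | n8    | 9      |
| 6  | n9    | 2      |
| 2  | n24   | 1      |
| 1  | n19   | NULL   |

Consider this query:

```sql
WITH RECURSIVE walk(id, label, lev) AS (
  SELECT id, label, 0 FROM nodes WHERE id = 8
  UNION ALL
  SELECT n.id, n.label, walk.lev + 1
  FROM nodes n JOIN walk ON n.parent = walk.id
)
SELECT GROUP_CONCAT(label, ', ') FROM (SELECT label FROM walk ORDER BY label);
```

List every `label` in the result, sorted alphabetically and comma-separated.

Base: id=8 (n18) at lev 0.
Iteration 1: rows with parent in {8} -> n15 (id 9, lev 1), n34 (id 10, lev 1).
Iteration 2: rows with parent in {9,10} -> n8 (id 11, lev 2), n3 (id 12, lev 2).
Iteration 3: no rows with parent in {11,12}; recursion stops.

n15, n18, n3, n34, n8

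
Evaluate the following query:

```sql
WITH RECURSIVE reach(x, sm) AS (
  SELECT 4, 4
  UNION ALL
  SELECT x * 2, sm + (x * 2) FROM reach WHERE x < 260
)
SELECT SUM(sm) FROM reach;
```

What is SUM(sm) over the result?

2008

Base: x=4, sm=4.
Iteration 1: 4 < 260 holds -> x = 4 * 2 = 8, sm = 4 + 8 = 12.
Iteration 2: 8 < 260 holds -> x = 8 * 2 = 16, sm = 12 + 16 = 28.
Iteration 3: 16 < 260 holds -> x = 16 * 2 = 32, sm = 28 + 32 = 60.
Iteration 4: 32 < 260 holds -> x = 32 * 2 = 64, sm = 60 + 64 = 124.
Iteration 5: 64 < 260 holds -> x = 64 * 2 = 128, sm = 124 + 128 = 252.
Iteration 6: 128 < 260 holds -> x = 128 * 2 = 256, sm = 252 + 256 = 508.
Iteration 7: 256 < 260 holds -> x = 256 * 2 = 512, sm = 508 + 512 = 1020.
Iteration 8: 512 < 260 fails; recursion stops.
SUM(sm) = 4 + 12 + 28 + 60 + 124 + 252 + 508 + 1020 = 2008.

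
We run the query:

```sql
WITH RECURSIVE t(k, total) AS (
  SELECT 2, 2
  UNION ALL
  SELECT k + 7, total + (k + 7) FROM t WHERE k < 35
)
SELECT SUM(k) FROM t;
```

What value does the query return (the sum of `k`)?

117

Base: k=2, total=2.
Iteration 1: 2 < 35 holds -> k = 2 + 7 = 9, total = 2 + 9 = 11.
Iteration 2: 9 < 35 holds -> k = 9 + 7 = 16, total = 11 + 16 = 27.
Iteration 3: 16 < 35 holds -> k = 16 + 7 = 23, total = 27 + 23 = 50.
Iteration 4: 23 < 35 holds -> k = 23 + 7 = 30, total = 50 + 30 = 80.
Iteration 5: 30 < 35 holds -> k = 30 + 7 = 37, total = 80 + 37 = 117.
Iteration 6: 37 < 35 fails; recursion stops.
SUM(k) = 2 + 9 + 16 + 23 + 30 + 37 = 117.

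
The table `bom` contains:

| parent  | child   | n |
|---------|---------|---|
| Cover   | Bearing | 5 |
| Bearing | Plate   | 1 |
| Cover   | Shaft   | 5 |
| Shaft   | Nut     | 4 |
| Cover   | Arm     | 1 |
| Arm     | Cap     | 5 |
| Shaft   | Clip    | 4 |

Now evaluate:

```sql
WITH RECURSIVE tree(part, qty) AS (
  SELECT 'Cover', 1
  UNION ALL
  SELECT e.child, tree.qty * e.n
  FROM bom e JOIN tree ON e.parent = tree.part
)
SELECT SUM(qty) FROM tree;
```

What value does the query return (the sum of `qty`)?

62

Base: (Cover, qty=1).
Iteration 1: components of {Cover} -> Arm = 1*1 = 1, Bearing = 1*5 = 5, Shaft = 1*5 = 5.
Iteration 2: components of {Arm,Bearing,Shaft} -> Cap = 1*5 = 5, Clip = 5*4 = 20, Nut = 5*4 = 20, Plate = 5*1 = 5.
Iteration 3: no further components; recursion stops.
SUM(qty) = 1 + 5 + 5 + 1 + 5 + 20 + 20 + 5 = 62.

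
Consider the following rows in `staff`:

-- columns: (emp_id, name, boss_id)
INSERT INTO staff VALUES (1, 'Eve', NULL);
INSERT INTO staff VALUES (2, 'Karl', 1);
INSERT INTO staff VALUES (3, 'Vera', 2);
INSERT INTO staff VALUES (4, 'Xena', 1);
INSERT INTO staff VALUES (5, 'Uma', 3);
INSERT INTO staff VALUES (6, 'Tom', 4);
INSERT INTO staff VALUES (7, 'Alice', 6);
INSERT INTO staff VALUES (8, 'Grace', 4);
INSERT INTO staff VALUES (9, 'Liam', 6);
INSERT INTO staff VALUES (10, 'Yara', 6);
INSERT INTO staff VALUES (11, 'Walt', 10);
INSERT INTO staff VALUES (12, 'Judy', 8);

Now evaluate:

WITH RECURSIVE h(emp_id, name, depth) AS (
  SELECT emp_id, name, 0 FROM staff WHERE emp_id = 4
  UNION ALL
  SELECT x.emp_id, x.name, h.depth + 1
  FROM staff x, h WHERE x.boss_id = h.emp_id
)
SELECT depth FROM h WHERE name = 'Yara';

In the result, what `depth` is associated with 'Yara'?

2

Base: emp_id=4 (Xena) at depth 0.
Iteration 1: rows with boss_id in {4} -> Tom (id 6, depth 1), Grace (id 8, depth 1).
Iteration 2: rows with boss_id in {6,8} -> Alice (id 7, depth 2), Liam (id 9, depth 2), Yara (id 10, depth 2), Judy (id 12, depth 2).
Iteration 3: rows with boss_id in {7,9,10,12} -> Walt (id 11, depth 3).
Iteration 4: no rows with boss_id in {11}; recursion stops.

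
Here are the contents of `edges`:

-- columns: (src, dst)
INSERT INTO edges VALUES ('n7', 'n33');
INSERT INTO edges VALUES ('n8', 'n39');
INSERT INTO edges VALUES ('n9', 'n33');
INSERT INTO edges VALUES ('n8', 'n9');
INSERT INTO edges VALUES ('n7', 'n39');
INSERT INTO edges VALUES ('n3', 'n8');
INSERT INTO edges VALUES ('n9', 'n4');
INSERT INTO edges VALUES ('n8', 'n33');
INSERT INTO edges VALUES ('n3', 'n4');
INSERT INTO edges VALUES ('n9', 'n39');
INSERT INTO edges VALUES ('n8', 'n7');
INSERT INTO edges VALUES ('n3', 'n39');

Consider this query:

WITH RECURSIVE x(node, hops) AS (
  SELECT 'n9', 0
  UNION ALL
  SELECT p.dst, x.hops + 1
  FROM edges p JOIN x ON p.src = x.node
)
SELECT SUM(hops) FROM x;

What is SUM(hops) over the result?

Base: (n9, hops=0).
Iteration 1: edges from {n9} -> (n33, hops=1), (n39, hops=1), (n4, hops=1).
Iteration 2: no outgoing edges from {n33,n39,n4}; recursion stops.
SUM(hops) = 0 + 1 + 1 + 1 = 3.

3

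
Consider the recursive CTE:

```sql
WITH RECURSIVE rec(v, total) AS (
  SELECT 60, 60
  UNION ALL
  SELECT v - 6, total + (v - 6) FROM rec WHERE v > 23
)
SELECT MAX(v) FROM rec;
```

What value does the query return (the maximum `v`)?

60

Base: v=60, total=60.
Iteration 1: 60 > 23 holds -> v = 60 - 6 = 54, total = 60 + 54 = 114.
Iteration 2: 54 > 23 holds -> v = 54 - 6 = 48, total = 114 + 48 = 162.
Iteration 3: 48 > 23 holds -> v = 48 - 6 = 42, total = 162 + 42 = 204.
Iteration 4: 42 > 23 holds -> v = 42 - 6 = 36, total = 204 + 36 = 240.
Iteration 5: 36 > 23 holds -> v = 36 - 6 = 30, total = 240 + 30 = 270.
Iteration 6: 30 > 23 holds -> v = 30 - 6 = 24, total = 270 + 24 = 294.
Iteration 7: 24 > 23 holds -> v = 24 - 6 = 18, total = 294 + 18 = 312.
Iteration 8: 18 > 23 fails; recursion stops.
v values: 60, 54, 48, 42, 36, 30, 24, 18; the maximum is 60.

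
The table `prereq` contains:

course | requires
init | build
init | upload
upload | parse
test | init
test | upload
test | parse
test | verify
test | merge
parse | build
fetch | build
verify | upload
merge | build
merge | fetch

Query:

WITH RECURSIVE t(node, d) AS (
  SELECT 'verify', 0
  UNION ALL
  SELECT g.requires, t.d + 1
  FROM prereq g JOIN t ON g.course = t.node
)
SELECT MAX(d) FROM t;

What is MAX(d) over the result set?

Base: (verify, d=0).
Iteration 1: edges from {verify} -> (upload, d=1).
Iteration 2: edges from {upload} -> (parse, d=2).
Iteration 3: edges from {parse} -> (build, d=3).
Iteration 4: no outgoing edges from {build}; recursion stops.
d values: 0, 1, 2, 3; the maximum is 3.

3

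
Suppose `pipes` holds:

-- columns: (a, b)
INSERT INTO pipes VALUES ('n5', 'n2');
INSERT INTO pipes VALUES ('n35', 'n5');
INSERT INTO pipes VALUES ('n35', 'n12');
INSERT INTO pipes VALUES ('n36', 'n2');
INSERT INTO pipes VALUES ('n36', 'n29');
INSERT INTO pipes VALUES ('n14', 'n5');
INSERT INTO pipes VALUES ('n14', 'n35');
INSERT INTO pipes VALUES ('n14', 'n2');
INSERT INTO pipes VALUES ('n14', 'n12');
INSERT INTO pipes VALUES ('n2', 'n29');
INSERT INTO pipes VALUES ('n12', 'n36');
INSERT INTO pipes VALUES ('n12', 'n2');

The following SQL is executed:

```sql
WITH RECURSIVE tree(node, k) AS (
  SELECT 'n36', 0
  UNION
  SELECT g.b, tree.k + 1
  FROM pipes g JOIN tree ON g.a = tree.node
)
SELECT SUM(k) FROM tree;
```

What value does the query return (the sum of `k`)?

Base: (n36, k=0).
Iteration 1: edges from {n36} -> (n2, k=1), (n29, k=1).
Iteration 2: edges from {n2,n29} -> (n29, k=2).
Iteration 3: no outgoing edges from {n29}; recursion stops.
SUM(k) = 0 + 1 + 1 + 2 = 4.

4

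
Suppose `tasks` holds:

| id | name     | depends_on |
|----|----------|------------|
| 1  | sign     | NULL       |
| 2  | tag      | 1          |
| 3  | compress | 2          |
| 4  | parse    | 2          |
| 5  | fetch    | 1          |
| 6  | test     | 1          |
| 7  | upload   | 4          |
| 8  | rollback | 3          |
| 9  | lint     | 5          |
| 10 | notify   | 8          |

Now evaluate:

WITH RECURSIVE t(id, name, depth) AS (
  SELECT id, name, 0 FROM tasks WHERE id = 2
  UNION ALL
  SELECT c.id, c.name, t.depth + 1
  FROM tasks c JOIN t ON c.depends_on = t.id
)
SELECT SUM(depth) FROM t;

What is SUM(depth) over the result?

9

Base: id=2 (tag) at depth 0.
Iteration 1: rows with depends_on in {2} -> compress (id 3, depth 1), parse (id 4, depth 1).
Iteration 2: rows with depends_on in {3,4} -> upload (id 7, depth 2), rollback (id 8, depth 2).
Iteration 3: rows with depends_on in {7,8} -> notify (id 10, depth 3).
Iteration 4: no rows with depends_on in {10}; recursion stops.
SUM(depth) = 0 + 1 + 1 + 2 + 2 + 3 = 9.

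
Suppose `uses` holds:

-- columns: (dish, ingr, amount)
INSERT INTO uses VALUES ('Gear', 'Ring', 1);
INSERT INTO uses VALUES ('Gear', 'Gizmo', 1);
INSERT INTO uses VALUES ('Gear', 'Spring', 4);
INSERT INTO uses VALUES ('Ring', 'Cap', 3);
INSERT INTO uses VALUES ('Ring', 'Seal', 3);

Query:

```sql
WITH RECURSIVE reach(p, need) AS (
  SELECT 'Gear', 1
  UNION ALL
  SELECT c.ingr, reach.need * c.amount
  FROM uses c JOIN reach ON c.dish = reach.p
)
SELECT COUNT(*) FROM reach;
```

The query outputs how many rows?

Base: (Gear, need=1).
Iteration 1: components of {Gear} -> Gizmo = 1*1 = 1, Ring = 1*1 = 1, Spring = 1*4 = 4.
Iteration 2: components of {Gizmo,Ring,Spring} -> Cap = 1*3 = 3, Seal = 1*3 = 3.
Iteration 3: no further components; recursion stops.
Total rows emitted: 6.

6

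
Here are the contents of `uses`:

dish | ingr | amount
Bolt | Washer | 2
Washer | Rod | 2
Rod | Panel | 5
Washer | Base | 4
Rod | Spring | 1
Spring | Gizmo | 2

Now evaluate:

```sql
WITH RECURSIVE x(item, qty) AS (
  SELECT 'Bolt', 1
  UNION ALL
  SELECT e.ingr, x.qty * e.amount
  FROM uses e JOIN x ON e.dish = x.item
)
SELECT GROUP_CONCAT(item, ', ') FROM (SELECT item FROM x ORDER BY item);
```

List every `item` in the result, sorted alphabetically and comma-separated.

Base: (Bolt, qty=1).
Iteration 1: components of {Bolt} -> Washer = 1*2 = 2.
Iteration 2: components of {Washer} -> Base = 2*4 = 8, Rod = 2*2 = 4.
Iteration 3: components of {Base,Rod} -> Panel = 4*5 = 20, Spring = 4*1 = 4.
Iteration 4: components of {Panel,Spring} -> Gizmo = 4*2 = 8.
Iteration 5: no further components; recursion stops.

Base, Bolt, Gizmo, Panel, Rod, Spring, Washer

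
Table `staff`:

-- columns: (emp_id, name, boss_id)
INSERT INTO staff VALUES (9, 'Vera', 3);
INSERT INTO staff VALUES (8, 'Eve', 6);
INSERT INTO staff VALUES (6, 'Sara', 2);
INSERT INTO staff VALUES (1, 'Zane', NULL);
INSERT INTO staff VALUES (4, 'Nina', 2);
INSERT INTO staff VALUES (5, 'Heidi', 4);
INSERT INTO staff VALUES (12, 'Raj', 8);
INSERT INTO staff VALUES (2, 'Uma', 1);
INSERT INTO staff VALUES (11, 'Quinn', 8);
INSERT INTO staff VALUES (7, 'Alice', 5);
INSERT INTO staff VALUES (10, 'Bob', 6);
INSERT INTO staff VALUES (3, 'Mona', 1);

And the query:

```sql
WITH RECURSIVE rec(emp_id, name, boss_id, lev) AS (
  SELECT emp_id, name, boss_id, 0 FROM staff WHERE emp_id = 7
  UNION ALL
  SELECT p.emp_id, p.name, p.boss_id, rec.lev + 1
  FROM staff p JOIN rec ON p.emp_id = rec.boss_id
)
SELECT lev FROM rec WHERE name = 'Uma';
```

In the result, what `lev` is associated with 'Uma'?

3

Base: emp_id=7 (Alice), boss_id=5, lev 0.
Iteration 1: join on emp_id=5 -> Heidi (id 5, boss_id=4, lev 1).
Iteration 2: join on emp_id=4 -> Nina (id 4, boss_id=2, lev 2).
Iteration 3: join on emp_id=2 -> Uma (id 2, boss_id=1, lev 3).
Iteration 4: join on emp_id=1 -> Zane (id 1, boss_id=NULL, lev 4).
Iteration 5: boss_id is NULL; no match; recursion stops.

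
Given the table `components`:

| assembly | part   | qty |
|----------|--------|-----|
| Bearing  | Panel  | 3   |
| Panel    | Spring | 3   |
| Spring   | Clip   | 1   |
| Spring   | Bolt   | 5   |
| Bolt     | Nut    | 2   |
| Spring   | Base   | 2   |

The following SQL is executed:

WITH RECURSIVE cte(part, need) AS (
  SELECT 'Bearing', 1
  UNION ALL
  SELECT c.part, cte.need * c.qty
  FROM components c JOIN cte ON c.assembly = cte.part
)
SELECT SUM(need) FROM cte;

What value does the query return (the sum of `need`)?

Base: (Bearing, need=1).
Iteration 1: components of {Bearing} -> Panel = 1*3 = 3.
Iteration 2: components of {Panel} -> Spring = 3*3 = 9.
Iteration 3: components of {Spring} -> Base = 9*2 = 18, Bolt = 9*5 = 45, Clip = 9*1 = 9.
Iteration 4: components of {Base,Bolt,Clip} -> Nut = 45*2 = 90.
Iteration 5: no further components; recursion stops.
SUM(need) = 1 + 3 + 9 + 9 + 45 + 18 + 90 = 175.

175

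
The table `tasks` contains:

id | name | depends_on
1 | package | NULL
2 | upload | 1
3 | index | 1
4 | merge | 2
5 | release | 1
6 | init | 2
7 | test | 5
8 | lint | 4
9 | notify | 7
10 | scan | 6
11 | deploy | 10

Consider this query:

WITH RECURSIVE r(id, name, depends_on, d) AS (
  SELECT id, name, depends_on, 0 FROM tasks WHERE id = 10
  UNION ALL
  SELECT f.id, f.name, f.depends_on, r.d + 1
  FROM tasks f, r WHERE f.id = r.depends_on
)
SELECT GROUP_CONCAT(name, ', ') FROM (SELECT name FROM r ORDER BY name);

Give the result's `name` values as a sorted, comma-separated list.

init, package, scan, upload

Base: id=10 (scan), depends_on=6, d 0.
Iteration 1: join on id=6 -> init (id 6, depends_on=2, d 1).
Iteration 2: join on id=2 -> upload (id 2, depends_on=1, d 2).
Iteration 3: join on id=1 -> package (id 1, depends_on=NULL, d 3).
Iteration 4: depends_on is NULL; no match; recursion stops.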